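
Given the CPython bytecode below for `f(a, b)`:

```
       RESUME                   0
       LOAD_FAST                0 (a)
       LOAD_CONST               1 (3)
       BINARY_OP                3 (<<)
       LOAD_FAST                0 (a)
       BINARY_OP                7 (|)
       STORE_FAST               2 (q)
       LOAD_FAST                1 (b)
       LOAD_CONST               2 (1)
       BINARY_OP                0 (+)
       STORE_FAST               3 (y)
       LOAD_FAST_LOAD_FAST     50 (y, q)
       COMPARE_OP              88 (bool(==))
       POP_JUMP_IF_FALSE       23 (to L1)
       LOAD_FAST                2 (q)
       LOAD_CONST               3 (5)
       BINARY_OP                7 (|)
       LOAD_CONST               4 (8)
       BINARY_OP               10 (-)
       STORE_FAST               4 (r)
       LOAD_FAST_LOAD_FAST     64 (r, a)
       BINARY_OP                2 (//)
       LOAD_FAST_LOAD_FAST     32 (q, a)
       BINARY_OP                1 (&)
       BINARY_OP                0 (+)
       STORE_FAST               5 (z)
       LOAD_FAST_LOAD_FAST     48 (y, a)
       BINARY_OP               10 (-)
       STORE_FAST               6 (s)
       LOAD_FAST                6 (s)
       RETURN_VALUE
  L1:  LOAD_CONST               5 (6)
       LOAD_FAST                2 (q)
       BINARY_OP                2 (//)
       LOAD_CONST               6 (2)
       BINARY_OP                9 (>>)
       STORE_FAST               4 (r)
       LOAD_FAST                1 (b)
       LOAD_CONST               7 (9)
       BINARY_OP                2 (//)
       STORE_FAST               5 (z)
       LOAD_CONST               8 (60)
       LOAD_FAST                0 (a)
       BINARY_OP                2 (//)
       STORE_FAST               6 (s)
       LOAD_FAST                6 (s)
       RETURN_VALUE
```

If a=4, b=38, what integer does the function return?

15

LOAD_FAST a → push 4. Stack: [4]
LOAD_CONST → push 3. Stack: [4, 3]
BINARY_OP << → 4 << 3 = 32. Stack: [32]
LOAD_FAST a → push 4. Stack: [32, 4]
BINARY_OP | → 32 | 4 = 36. Stack: [36]
STORE_FAST q → q=36. Stack: []
LOAD_FAST b → push 38. Stack: [38]
LOAD_CONST → push 1. Stack: [38, 1]
BINARY_OP + → 38 + 1 = 39. Stack: [39]
STORE_FAST y → y=39. Stack: []
LOAD_FAST_LOAD_FAST y,q → push 39,36. Stack: [39, 36]
COMPARE_OP bool(==) → 39 vs 36 = False. Stack: [False]
POP_JUMP_IF_FALSE → pop False; jump. Stack: []
LOAD_CONST → push 6. Stack: [6]
LOAD_FAST q → push 36. Stack: [6, 36]
BINARY_OP // → 6 // 36 = 0. Stack: [0]
LOAD_CONST → push 2. Stack: [0, 2]
BINARY_OP >> → 0 >> 2 = 0. Stack: [0]
STORE_FAST r → r=0. Stack: []
LOAD_FAST b → push 38. Stack: [38]
LOAD_CONST → push 9. Stack: [38, 9]
BINARY_OP // → 38 // 9 = 4. Stack: [4]
STORE_FAST z → z=4. Stack: []
LOAD_CONST → push 60. Stack: [60]
LOAD_FAST a → push 4. Stack: [60, 4]
BINARY_OP // → 60 // 4 = 15. Stack: [15]
STORE_FAST s → s=15. Stack: []
LOAD_FAST s → push 15. Stack: [15]
RETURN_VALUE → return 15.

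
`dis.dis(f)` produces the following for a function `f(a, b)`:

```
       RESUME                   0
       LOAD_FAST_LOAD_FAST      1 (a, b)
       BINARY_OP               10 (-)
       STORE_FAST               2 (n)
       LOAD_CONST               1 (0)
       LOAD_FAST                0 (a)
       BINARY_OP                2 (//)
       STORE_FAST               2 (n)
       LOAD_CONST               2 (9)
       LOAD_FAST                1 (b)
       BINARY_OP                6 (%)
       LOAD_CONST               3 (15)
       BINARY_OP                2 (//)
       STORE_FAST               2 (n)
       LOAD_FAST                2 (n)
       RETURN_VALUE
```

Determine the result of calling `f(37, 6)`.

0

LOAD_FAST_LOAD_FAST a,b → push 37,6. Stack: [37, 6]
BINARY_OP - → 37 - 6 = 31. Stack: [31]
STORE_FAST n → n=31. Stack: []
LOAD_CONST → push 0. Stack: [0]
LOAD_FAST a → push 37. Stack: [0, 37]
BINARY_OP // → 0 // 37 = 0. Stack: [0]
STORE_FAST n → n=0. Stack: []
LOAD_CONST → push 9. Stack: [9]
LOAD_FAST b → push 6. Stack: [9, 6]
BINARY_OP % → 9 % 6 = 3. Stack: [3]
LOAD_CONST → push 15. Stack: [3, 15]
BINARY_OP // → 3 // 15 = 0. Stack: [0]
STORE_FAST n → n=0. Stack: []
LOAD_FAST n → push 0. Stack: [0]
RETURN_VALUE → return 0.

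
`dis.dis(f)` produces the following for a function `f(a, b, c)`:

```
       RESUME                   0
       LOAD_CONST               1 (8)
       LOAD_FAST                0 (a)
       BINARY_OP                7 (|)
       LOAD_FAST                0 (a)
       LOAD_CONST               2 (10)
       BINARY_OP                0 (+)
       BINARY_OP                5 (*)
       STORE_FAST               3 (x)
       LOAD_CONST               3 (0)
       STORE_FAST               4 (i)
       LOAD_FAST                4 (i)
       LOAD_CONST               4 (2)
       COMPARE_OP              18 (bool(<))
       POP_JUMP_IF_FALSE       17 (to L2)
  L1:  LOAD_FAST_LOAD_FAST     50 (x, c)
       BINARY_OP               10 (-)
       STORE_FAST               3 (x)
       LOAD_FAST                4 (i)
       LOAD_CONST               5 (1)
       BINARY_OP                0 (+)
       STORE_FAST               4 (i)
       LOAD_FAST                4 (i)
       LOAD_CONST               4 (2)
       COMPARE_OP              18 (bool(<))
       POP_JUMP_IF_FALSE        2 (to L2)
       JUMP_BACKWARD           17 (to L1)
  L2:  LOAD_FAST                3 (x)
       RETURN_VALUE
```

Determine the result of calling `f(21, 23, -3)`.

LOAD_CONST → push 8. Stack: [8]
LOAD_FAST a → push 21. Stack: [8, 21]
BINARY_OP | → 8 | 21 = 29. Stack: [29]
LOAD_FAST a → push 21. Stack: [29, 21]
LOAD_CONST → push 10. Stack: [29, 21, 10]
BINARY_OP + → 21 + 10 = 31. Stack: [29, 31]
BINARY_OP * → 29 * 31 = 899. Stack: [899]
STORE_FAST x → x=899. Stack: []
LOAD_CONST → push 0. Stack: [0]
STORE_FAST i → i=0. Stack: []
LOAD_FAST i → push 0. Stack: [0]
LOAD_CONST → push 2. Stack: [0, 2]
COMPARE_OP bool(<) → 0 vs 2 = True. Stack: [True]
POP_JUMP_IF_FALSE → pop True; no jump. Stack: []
LOAD_FAST_LOAD_FAST x,c → push 899,-3. Stack: [899, -3]
BINARY_OP - → 899 - -3 = 902. Stack: [902]
STORE_FAST x → x=902. Stack: []
LOAD_FAST i → push 0. Stack: [0]
LOAD_CONST → push 1. Stack: [0, 1]
BINARY_OP + → 0 + 1 = 1. Stack: [1]
STORE_FAST i → i=1. Stack: []
LOAD_FAST i → push 1. Stack: [1]
LOAD_CONST → push 2. Stack: [1, 2]
COMPARE_OP bool(<) → 1 vs 2 = True. Stack: [True]
POP_JUMP_IF_FALSE → pop True; no jump. Stack: []
LOAD_FAST_LOAD_FAST x,c → push 902,-3. Stack: [902, -3]
BINARY_OP - → 902 - -3 = 905. Stack: [905]
STORE_FAST x → x=905. Stack: []
LOAD_FAST i → push 1. Stack: [1]
LOAD_CONST → push 1. Stack: [1, 1]
BINARY_OP + → 1 + 1 = 2. Stack: [2]
STORE_FAST i → i=2. Stack: []
LOAD_FAST i → push 2. Stack: [2]
LOAD_CONST → push 2. Stack: [2, 2]
COMPARE_OP bool(<) → 2 vs 2 = False. Stack: [False]
POP_JUMP_IF_FALSE → pop False; jump. Stack: []
LOAD_FAST x → push 905. Stack: [905]
RETURN_VALUE → return 905.

905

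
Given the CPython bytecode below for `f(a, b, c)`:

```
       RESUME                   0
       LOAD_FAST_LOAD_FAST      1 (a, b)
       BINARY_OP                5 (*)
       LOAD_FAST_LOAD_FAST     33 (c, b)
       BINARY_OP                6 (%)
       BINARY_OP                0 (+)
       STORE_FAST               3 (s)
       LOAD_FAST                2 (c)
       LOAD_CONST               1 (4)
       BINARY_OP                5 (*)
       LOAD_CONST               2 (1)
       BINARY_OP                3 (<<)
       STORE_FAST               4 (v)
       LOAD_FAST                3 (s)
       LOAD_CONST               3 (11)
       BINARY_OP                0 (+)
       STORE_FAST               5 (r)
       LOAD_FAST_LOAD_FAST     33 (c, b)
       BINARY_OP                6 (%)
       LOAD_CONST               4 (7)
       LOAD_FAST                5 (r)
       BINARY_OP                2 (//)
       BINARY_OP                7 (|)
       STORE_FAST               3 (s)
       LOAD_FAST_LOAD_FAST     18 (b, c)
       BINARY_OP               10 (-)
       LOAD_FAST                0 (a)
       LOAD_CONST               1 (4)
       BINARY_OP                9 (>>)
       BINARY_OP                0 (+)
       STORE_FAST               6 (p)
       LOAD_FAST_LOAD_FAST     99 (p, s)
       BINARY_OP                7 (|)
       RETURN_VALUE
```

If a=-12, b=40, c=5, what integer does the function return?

LOAD_FAST_LOAD_FAST a,b → push -12,40. Stack: [-12, 40]
BINARY_OP * → -12 * 40 = -480. Stack: [-480]
LOAD_FAST_LOAD_FAST c,b → push 5,40. Stack: [-480, 5, 40]
BINARY_OP % → 5 % 40 = 5. Stack: [-480, 5]
BINARY_OP + → -480 + 5 = -475. Stack: [-475]
STORE_FAST s → s=-475. Stack: []
LOAD_FAST c → push 5. Stack: [5]
LOAD_CONST → push 4. Stack: [5, 4]
BINARY_OP * → 5 * 4 = 20. Stack: [20]
LOAD_CONST → push 1. Stack: [20, 1]
BINARY_OP << → 20 << 1 = 40. Stack: [40]
STORE_FAST v → v=40. Stack: []
LOAD_FAST s → push -475. Stack: [-475]
LOAD_CONST → push 11. Stack: [-475, 11]
BINARY_OP + → -475 + 11 = -464. Stack: [-464]
STORE_FAST r → r=-464. Stack: []
LOAD_FAST_LOAD_FAST c,b → push 5,40. Stack: [5, 40]
BINARY_OP % → 5 % 40 = 5. Stack: [5]
LOAD_CONST → push 7. Stack: [5, 7]
LOAD_FAST r → push -464. Stack: [5, 7, -464]
BINARY_OP // → 7 // -464 = -1. Stack: [5, -1]
BINARY_OP | → 5 | -1 = -1. Stack: [-1]
STORE_FAST s → s=-1. Stack: []
LOAD_FAST_LOAD_FAST b,c → push 40,5. Stack: [40, 5]
BINARY_OP - → 40 - 5 = 35. Stack: [35]
LOAD_FAST a → push -12. Stack: [35, -12]
LOAD_CONST → push 4. Stack: [35, -12, 4]
BINARY_OP >> → -12 >> 4 = -1. Stack: [35, -1]
BINARY_OP + → 35 + -1 = 34. Stack: [34]
STORE_FAST p → p=34. Stack: []
LOAD_FAST_LOAD_FAST p,s → push 34,-1. Stack: [34, -1]
BINARY_OP | → 34 | -1 = -1. Stack: [-1]
RETURN_VALUE → return -1.

-1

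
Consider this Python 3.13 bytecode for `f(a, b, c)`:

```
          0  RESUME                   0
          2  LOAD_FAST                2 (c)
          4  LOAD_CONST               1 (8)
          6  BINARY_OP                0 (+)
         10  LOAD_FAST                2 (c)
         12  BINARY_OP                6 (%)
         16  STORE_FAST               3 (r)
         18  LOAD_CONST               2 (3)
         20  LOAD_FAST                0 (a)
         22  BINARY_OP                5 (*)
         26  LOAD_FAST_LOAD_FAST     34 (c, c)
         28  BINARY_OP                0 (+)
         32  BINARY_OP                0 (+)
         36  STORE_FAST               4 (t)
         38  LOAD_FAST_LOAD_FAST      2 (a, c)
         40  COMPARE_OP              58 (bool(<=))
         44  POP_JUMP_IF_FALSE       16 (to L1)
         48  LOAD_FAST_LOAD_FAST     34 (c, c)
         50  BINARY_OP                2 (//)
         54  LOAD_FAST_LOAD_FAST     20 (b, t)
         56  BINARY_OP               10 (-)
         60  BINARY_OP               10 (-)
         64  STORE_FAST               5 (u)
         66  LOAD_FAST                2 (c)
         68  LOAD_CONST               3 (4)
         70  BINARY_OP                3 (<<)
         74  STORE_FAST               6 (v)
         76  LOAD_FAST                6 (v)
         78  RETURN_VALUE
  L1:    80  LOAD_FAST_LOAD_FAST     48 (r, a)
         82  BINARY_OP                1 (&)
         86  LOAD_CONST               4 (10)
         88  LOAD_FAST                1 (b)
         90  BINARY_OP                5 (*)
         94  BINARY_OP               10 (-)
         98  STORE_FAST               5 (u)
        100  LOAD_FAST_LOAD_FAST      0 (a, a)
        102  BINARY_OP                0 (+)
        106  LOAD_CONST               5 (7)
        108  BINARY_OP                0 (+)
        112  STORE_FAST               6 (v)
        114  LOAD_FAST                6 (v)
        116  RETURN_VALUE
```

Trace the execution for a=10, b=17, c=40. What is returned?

LOAD_FAST c → push 40. Stack: [40]
LOAD_CONST → push 8. Stack: [40, 8]
BINARY_OP + → 40 + 8 = 48. Stack: [48]
LOAD_FAST c → push 40. Stack: [48, 40]
BINARY_OP % → 48 % 40 = 8. Stack: [8]
STORE_FAST r → r=8. Stack: []
LOAD_CONST → push 3. Stack: [3]
LOAD_FAST a → push 10. Stack: [3, 10]
BINARY_OP * → 3 * 10 = 30. Stack: [30]
LOAD_FAST_LOAD_FAST c,c → push 40,40. Stack: [30, 40, 40]
BINARY_OP + → 40 + 40 = 80. Stack: [30, 80]
BINARY_OP + → 30 + 80 = 110. Stack: [110]
STORE_FAST t → t=110. Stack: []
LOAD_FAST_LOAD_FAST a,c → push 10,40. Stack: [10, 40]
COMPARE_OP bool(<=) → 10 vs 40 = True. Stack: [True]
POP_JUMP_IF_FALSE → pop True; no jump. Stack: []
LOAD_FAST_LOAD_FAST c,c → push 40,40. Stack: [40, 40]
BINARY_OP // → 40 // 40 = 1. Stack: [1]
LOAD_FAST_LOAD_FAST b,t → push 17,110. Stack: [1, 17, 110]
BINARY_OP - → 17 - 110 = -93. Stack: [1, -93]
BINARY_OP - → 1 - -93 = 94. Stack: [94]
STORE_FAST u → u=94. Stack: []
LOAD_FAST c → push 40. Stack: [40]
LOAD_CONST → push 4. Stack: [40, 4]
BINARY_OP << → 40 << 4 = 640. Stack: [640]
STORE_FAST v → v=640. Stack: []
LOAD_FAST v → push 640. Stack: [640]
RETURN_VALUE → return 640.

640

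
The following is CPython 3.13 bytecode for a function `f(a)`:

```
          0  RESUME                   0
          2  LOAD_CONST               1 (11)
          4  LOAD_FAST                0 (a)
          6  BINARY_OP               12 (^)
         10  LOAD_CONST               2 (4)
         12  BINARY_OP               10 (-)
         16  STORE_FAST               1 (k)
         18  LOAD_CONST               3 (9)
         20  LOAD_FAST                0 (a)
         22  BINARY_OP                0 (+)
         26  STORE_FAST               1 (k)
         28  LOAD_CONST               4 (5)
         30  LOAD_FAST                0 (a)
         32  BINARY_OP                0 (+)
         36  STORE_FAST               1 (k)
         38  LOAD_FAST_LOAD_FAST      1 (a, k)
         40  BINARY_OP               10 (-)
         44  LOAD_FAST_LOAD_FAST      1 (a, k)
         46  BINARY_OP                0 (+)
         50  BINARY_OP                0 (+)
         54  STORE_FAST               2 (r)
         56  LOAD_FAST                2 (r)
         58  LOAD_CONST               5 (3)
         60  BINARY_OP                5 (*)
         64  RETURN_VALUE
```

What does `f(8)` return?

LOAD_CONST → push 11. Stack: [11]
LOAD_FAST a → push 8. Stack: [11, 8]
BINARY_OP ^ → 11 ^ 8 = 3. Stack: [3]
LOAD_CONST → push 4. Stack: [3, 4]
BINARY_OP - → 3 - 4 = -1. Stack: [-1]
STORE_FAST k → k=-1. Stack: []
LOAD_CONST → push 9. Stack: [9]
LOAD_FAST a → push 8. Stack: [9, 8]
BINARY_OP + → 9 + 8 = 17. Stack: [17]
STORE_FAST k → k=17. Stack: []
LOAD_CONST → push 5. Stack: [5]
LOAD_FAST a → push 8. Stack: [5, 8]
BINARY_OP + → 5 + 8 = 13. Stack: [13]
STORE_FAST k → k=13. Stack: []
LOAD_FAST_LOAD_FAST a,k → push 8,13. Stack: [8, 13]
BINARY_OP - → 8 - 13 = -5. Stack: [-5]
LOAD_FAST_LOAD_FAST a,k → push 8,13. Stack: [-5, 8, 13]
BINARY_OP + → 8 + 13 = 21. Stack: [-5, 21]
BINARY_OP + → -5 + 21 = 16. Stack: [16]
STORE_FAST r → r=16. Stack: []
LOAD_FAST r → push 16. Stack: [16]
LOAD_CONST → push 3. Stack: [16, 3]
BINARY_OP * → 16 * 3 = 48. Stack: [48]
RETURN_VALUE → return 48.

48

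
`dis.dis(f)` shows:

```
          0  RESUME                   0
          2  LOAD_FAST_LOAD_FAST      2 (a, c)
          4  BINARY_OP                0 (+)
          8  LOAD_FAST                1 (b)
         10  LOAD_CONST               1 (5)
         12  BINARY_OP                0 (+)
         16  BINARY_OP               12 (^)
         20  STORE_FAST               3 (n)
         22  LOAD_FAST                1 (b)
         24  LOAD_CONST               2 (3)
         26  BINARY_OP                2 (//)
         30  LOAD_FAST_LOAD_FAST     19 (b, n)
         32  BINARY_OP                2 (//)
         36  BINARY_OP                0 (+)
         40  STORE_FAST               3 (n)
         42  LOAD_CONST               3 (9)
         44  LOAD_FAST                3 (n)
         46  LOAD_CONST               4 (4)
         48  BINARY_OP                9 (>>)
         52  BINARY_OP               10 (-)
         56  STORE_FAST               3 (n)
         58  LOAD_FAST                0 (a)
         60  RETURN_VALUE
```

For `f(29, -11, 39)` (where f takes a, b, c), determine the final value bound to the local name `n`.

10

LOAD_FAST_LOAD_FAST a,c → push 29,39. Stack: [29, 39]
BINARY_OP + → 29 + 39 = 68. Stack: [68]
LOAD_FAST b → push -11. Stack: [68, -11]
LOAD_CONST → push 5. Stack: [68, -11, 5]
BINARY_OP + → -11 + 5 = -6. Stack: [68, -6]
BINARY_OP ^ → 68 ^ -6 = -66. Stack: [-66]
STORE_FAST n → n=-66. Stack: []
LOAD_FAST b → push -11. Stack: [-11]
LOAD_CONST → push 3. Stack: [-11, 3]
BINARY_OP // → -11 // 3 = -4. Stack: [-4]
LOAD_FAST_LOAD_FAST b,n → push -11,-66. Stack: [-4, -11, -66]
BINARY_OP // → -11 // -66 = 0. Stack: [-4, 0]
BINARY_OP + → -4 + 0 = -4. Stack: [-4]
STORE_FAST n → n=-4. Stack: []
LOAD_CONST → push 9. Stack: [9]
LOAD_FAST n → push -4. Stack: [9, -4]
LOAD_CONST → push 4. Stack: [9, -4, 4]
BINARY_OP >> → -4 >> 4 = -1. Stack: [9, -1]
BINARY_OP - → 9 - -1 = 10. Stack: [10]
STORE_FAST n → n=10. Stack: []
LOAD_FAST a → push 29. Stack: [29]
RETURN_VALUE → return 29.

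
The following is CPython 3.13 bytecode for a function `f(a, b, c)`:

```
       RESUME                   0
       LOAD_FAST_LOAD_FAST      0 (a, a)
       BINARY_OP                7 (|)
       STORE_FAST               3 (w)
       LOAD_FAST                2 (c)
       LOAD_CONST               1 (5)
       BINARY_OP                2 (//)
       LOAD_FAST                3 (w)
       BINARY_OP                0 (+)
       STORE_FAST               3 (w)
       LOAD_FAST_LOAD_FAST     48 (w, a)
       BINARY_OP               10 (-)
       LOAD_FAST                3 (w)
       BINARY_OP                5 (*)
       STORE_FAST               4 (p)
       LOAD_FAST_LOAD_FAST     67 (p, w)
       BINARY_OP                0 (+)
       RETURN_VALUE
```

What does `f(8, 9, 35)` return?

120

LOAD_FAST_LOAD_FAST a,a → push 8,8. Stack: [8, 8]
BINARY_OP | → 8 | 8 = 8. Stack: [8]
STORE_FAST w → w=8. Stack: []
LOAD_FAST c → push 35. Stack: [35]
LOAD_CONST → push 5. Stack: [35, 5]
BINARY_OP // → 35 // 5 = 7. Stack: [7]
LOAD_FAST w → push 8. Stack: [7, 8]
BINARY_OP + → 7 + 8 = 15. Stack: [15]
STORE_FAST w → w=15. Stack: []
LOAD_FAST_LOAD_FAST w,a → push 15,8. Stack: [15, 8]
BINARY_OP - → 15 - 8 = 7. Stack: [7]
LOAD_FAST w → push 15. Stack: [7, 15]
BINARY_OP * → 7 * 15 = 105. Stack: [105]
STORE_FAST p → p=105. Stack: []
LOAD_FAST_LOAD_FAST p,w → push 105,15. Stack: [105, 15]
BINARY_OP + → 105 + 15 = 120. Stack: [120]
RETURN_VALUE → return 120.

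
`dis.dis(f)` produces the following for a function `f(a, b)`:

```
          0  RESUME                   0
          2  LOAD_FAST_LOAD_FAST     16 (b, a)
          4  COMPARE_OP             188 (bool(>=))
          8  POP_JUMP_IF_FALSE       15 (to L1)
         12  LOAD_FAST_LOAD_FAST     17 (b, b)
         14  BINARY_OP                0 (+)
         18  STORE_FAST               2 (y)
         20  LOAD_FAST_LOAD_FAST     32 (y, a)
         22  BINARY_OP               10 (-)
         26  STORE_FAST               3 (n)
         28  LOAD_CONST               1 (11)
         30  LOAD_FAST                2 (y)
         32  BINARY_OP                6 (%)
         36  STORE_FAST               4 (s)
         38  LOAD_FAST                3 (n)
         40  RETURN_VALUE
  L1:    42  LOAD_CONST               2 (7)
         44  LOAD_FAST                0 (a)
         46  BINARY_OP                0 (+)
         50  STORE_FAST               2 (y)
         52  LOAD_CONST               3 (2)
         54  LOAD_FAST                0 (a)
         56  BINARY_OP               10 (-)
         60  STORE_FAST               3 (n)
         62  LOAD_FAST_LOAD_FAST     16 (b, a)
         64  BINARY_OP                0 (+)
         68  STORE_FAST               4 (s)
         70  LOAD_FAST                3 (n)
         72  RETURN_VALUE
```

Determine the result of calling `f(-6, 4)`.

LOAD_FAST_LOAD_FAST b,a → push 4,-6. Stack: [4, -6]
COMPARE_OP bool(>=) → 4 vs -6 = True. Stack: [True]
POP_JUMP_IF_FALSE → pop True; no jump. Stack: []
LOAD_FAST_LOAD_FAST b,b → push 4,4. Stack: [4, 4]
BINARY_OP + → 4 + 4 = 8. Stack: [8]
STORE_FAST y → y=8. Stack: []
LOAD_FAST_LOAD_FAST y,a → push 8,-6. Stack: [8, -6]
BINARY_OP - → 8 - -6 = 14. Stack: [14]
STORE_FAST n → n=14. Stack: []
LOAD_CONST → push 11. Stack: [11]
LOAD_FAST y → push 8. Stack: [11, 8]
BINARY_OP % → 11 % 8 = 3. Stack: [3]
STORE_FAST s → s=3. Stack: []
LOAD_FAST n → push 14. Stack: [14]
RETURN_VALUE → return 14.

14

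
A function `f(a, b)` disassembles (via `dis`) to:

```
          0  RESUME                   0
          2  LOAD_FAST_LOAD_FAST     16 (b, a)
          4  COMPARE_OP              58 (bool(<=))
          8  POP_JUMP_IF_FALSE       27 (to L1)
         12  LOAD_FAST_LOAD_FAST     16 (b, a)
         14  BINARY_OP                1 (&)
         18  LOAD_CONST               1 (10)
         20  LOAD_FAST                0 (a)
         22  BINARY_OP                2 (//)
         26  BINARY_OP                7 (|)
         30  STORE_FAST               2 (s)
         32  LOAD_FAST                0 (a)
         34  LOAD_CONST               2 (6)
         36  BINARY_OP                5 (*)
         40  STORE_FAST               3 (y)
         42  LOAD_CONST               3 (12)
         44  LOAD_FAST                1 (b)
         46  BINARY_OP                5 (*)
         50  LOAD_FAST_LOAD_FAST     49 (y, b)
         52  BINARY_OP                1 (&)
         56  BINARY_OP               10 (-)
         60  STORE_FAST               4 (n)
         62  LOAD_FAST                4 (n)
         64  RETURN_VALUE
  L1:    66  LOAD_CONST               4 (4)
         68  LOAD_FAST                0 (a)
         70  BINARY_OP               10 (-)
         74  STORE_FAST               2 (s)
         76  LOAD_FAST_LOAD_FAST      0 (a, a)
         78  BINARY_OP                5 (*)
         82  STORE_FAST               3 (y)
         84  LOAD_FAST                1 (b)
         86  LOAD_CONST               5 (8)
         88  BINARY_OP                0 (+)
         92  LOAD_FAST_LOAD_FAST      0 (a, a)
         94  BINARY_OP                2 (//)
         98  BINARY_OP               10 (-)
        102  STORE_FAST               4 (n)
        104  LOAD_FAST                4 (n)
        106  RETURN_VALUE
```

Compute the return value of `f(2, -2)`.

LOAD_FAST_LOAD_FAST b,a → push -2,2. Stack: [-2, 2]
COMPARE_OP bool(<=) → -2 vs 2 = True. Stack: [True]
POP_JUMP_IF_FALSE → pop True; no jump. Stack: []
LOAD_FAST_LOAD_FAST b,a → push -2,2. Stack: [-2, 2]
BINARY_OP & → -2 & 2 = 2. Stack: [2]
LOAD_CONST → push 10. Stack: [2, 10]
LOAD_FAST a → push 2. Stack: [2, 10, 2]
BINARY_OP // → 10 // 2 = 5. Stack: [2, 5]
BINARY_OP | → 2 | 5 = 7. Stack: [7]
STORE_FAST s → s=7. Stack: []
LOAD_FAST a → push 2. Stack: [2]
LOAD_CONST → push 6. Stack: [2, 6]
BINARY_OP * → 2 * 6 = 12. Stack: [12]
STORE_FAST y → y=12. Stack: []
LOAD_CONST → push 12. Stack: [12]
LOAD_FAST b → push -2. Stack: [12, -2]
BINARY_OP * → 12 * -2 = -24. Stack: [-24]
LOAD_FAST_LOAD_FAST y,b → push 12,-2. Stack: [-24, 12, -2]
BINARY_OP & → 12 & -2 = 12. Stack: [-24, 12]
BINARY_OP - → -24 - 12 = -36. Stack: [-36]
STORE_FAST n → n=-36. Stack: []
LOAD_FAST n → push -36. Stack: [-36]
RETURN_VALUE → return -36.

-36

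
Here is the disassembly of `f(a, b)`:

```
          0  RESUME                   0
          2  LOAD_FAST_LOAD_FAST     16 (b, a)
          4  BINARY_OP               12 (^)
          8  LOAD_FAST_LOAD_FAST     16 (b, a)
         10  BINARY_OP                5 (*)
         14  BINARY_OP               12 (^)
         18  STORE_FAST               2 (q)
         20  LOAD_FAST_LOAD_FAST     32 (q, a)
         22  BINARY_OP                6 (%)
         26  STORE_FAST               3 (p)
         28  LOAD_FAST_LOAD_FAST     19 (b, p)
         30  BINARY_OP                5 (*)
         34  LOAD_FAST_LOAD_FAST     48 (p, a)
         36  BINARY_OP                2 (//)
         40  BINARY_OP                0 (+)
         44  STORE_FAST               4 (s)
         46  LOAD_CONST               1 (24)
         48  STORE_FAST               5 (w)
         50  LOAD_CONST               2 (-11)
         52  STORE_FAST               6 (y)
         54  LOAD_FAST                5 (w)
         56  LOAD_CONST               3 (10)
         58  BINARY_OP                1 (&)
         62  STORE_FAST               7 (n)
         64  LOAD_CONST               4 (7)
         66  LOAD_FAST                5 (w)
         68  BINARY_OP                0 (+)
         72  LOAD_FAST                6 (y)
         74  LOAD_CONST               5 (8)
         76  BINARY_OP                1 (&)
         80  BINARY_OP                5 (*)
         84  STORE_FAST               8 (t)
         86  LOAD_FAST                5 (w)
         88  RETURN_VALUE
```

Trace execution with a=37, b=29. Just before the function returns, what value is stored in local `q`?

1033

LOAD_FAST_LOAD_FAST b,a → push 29,37. Stack: [29, 37]
BINARY_OP ^ → 29 ^ 37 = 56. Stack: [56]
LOAD_FAST_LOAD_FAST b,a → push 29,37. Stack: [56, 29, 37]
BINARY_OP * → 29 * 37 = 1073. Stack: [56, 1073]
BINARY_OP ^ → 56 ^ 1073 = 1033. Stack: [1033]
STORE_FAST q → q=1033. Stack: []
LOAD_FAST_LOAD_FAST q,a → push 1033,37. Stack: [1033, 37]
BINARY_OP % → 1033 % 37 = 34. Stack: [34]
STORE_FAST p → p=34. Stack: []
LOAD_FAST_LOAD_FAST b,p → push 29,34. Stack: [29, 34]
BINARY_OP * → 29 * 34 = 986. Stack: [986]
LOAD_FAST_LOAD_FAST p,a → push 34,37. Stack: [986, 34, 37]
BINARY_OP // → 34 // 37 = 0. Stack: [986, 0]
BINARY_OP + → 986 + 0 = 986. Stack: [986]
STORE_FAST s → s=986. Stack: []
LOAD_CONST → push 24. Stack: [24]
STORE_FAST w → w=24. Stack: []
LOAD_CONST → push -11. Stack: [-11]
STORE_FAST y → y=-11. Stack: []
LOAD_FAST w → push 24. Stack: [24]
LOAD_CONST → push 10. Stack: [24, 10]
BINARY_OP & → 24 & 10 = 8. Stack: [8]
STORE_FAST n → n=8. Stack: []
LOAD_CONST → push 7. Stack: [7]
LOAD_FAST w → push 24. Stack: [7, 24]
BINARY_OP + → 7 + 24 = 31. Stack: [31]
LOAD_FAST y → push -11. Stack: [31, -11]
LOAD_CONST → push 8. Stack: [31, -11, 8]
BINARY_OP & → -11 & 8 = 0. Stack: [31, 0]
BINARY_OP * → 31 * 0 = 0. Stack: [0]
STORE_FAST t → t=0. Stack: []
LOAD_FAST w → push 24. Stack: [24]
RETURN_VALUE → return 24.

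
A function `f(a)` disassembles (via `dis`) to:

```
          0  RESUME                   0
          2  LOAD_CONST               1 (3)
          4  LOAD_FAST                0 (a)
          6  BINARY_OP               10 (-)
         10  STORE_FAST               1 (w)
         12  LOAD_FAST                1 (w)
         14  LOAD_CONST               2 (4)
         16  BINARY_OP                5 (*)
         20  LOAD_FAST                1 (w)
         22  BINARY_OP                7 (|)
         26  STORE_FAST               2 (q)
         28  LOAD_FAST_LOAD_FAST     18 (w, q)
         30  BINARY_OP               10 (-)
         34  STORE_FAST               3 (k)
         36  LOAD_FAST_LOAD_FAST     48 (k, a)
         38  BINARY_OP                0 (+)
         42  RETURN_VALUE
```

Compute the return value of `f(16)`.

LOAD_CONST → push 3. Stack: [3]
LOAD_FAST a → push 16. Stack: [3, 16]
BINARY_OP - → 3 - 16 = -13. Stack: [-13]
STORE_FAST w → w=-13. Stack: []
LOAD_FAST w → push -13. Stack: [-13]
LOAD_CONST → push 4. Stack: [-13, 4]
BINARY_OP * → -13 * 4 = -52. Stack: [-52]
LOAD_FAST w → push -13. Stack: [-52, -13]
BINARY_OP | → -52 | -13 = -1. Stack: [-1]
STORE_FAST q → q=-1. Stack: []
LOAD_FAST_LOAD_FAST w,q → push -13,-1. Stack: [-13, -1]
BINARY_OP - → -13 - -1 = -12. Stack: [-12]
STORE_FAST k → k=-12. Stack: []
LOAD_FAST_LOAD_FAST k,a → push -12,16. Stack: [-12, 16]
BINARY_OP + → -12 + 16 = 4. Stack: [4]
RETURN_VALUE → return 4.

4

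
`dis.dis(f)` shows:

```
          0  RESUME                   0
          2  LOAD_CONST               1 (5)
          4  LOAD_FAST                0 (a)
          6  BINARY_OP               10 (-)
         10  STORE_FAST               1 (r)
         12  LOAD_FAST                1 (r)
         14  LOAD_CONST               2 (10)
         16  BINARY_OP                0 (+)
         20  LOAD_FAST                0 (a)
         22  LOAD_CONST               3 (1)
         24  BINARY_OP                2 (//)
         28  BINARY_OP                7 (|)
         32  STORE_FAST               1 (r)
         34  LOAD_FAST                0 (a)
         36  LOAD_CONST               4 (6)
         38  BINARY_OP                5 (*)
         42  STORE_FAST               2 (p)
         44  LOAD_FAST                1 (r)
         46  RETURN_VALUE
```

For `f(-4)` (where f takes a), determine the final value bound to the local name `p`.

-24

LOAD_CONST → push 5. Stack: [5]
LOAD_FAST a → push -4. Stack: [5, -4]
BINARY_OP - → 5 - -4 = 9. Stack: [9]
STORE_FAST r → r=9. Stack: []
LOAD_FAST r → push 9. Stack: [9]
LOAD_CONST → push 10. Stack: [9, 10]
BINARY_OP + → 9 + 10 = 19. Stack: [19]
LOAD_FAST a → push -4. Stack: [19, -4]
LOAD_CONST → push 1. Stack: [19, -4, 1]
BINARY_OP // → -4 // 1 = -4. Stack: [19, -4]
BINARY_OP | → 19 | -4 = -1. Stack: [-1]
STORE_FAST r → r=-1. Stack: []
LOAD_FAST a → push -4. Stack: [-4]
LOAD_CONST → push 6. Stack: [-4, 6]
BINARY_OP * → -4 * 6 = -24. Stack: [-24]
STORE_FAST p → p=-24. Stack: []
LOAD_FAST r → push -1. Stack: [-1]
RETURN_VALUE → return -1.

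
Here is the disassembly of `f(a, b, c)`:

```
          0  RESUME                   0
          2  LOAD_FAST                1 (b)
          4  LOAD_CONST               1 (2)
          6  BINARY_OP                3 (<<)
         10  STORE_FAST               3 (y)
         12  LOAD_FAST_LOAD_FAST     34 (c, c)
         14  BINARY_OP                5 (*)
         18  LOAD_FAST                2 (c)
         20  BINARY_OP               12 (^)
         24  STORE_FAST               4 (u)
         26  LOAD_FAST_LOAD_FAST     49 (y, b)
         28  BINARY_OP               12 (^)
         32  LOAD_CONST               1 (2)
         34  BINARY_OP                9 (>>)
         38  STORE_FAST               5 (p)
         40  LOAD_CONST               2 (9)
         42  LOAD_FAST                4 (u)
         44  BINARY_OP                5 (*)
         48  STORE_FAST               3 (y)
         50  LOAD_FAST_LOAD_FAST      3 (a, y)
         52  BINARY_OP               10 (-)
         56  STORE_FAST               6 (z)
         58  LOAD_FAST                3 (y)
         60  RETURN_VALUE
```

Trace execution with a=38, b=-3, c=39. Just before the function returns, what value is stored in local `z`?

LOAD_FAST b → push -3. Stack: [-3]
LOAD_CONST → push 2. Stack: [-3, 2]
BINARY_OP << → -3 << 2 = -12. Stack: [-12]
STORE_FAST y → y=-12. Stack: []
LOAD_FAST_LOAD_FAST c,c → push 39,39. Stack: [39, 39]
BINARY_OP * → 39 * 39 = 1521. Stack: [1521]
LOAD_FAST c → push 39. Stack: [1521, 39]
BINARY_OP ^ → 1521 ^ 39 = 1494. Stack: [1494]
STORE_FAST u → u=1494. Stack: []
LOAD_FAST_LOAD_FAST y,b → push -12,-3. Stack: [-12, -3]
BINARY_OP ^ → -12 ^ -3 = 9. Stack: [9]
LOAD_CONST → push 2. Stack: [9, 2]
BINARY_OP >> → 9 >> 2 = 2. Stack: [2]
STORE_FAST p → p=2. Stack: []
LOAD_CONST → push 9. Stack: [9]
LOAD_FAST u → push 1494. Stack: [9, 1494]
BINARY_OP * → 9 * 1494 = 13446. Stack: [13446]
STORE_FAST y → y=13446. Stack: []
LOAD_FAST_LOAD_FAST a,y → push 38,13446. Stack: [38, 13446]
BINARY_OP - → 38 - 13446 = -13408. Stack: [-13408]
STORE_FAST z → z=-13408. Stack: []
LOAD_FAST y → push 13446. Stack: [13446]
RETURN_VALUE → return 13446.

-13408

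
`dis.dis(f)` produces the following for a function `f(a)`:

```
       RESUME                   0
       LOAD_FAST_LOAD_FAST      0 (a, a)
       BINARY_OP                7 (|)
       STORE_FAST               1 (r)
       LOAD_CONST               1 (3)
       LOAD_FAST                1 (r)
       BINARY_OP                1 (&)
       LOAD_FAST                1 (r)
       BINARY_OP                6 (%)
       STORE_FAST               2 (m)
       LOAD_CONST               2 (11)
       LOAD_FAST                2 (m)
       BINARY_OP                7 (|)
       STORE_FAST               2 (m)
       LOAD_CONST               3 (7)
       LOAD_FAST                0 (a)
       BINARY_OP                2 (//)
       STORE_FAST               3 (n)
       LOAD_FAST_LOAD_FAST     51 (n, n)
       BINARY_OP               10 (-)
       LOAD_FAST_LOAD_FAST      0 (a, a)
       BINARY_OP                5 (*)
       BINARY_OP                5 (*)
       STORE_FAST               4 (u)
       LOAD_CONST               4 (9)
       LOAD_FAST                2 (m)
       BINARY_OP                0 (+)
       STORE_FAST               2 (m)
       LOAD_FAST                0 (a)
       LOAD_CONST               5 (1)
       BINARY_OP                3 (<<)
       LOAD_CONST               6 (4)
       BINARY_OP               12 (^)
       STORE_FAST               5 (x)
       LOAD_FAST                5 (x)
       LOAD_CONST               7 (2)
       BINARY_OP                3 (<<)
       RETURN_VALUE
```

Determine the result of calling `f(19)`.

LOAD_FAST_LOAD_FAST a,a → push 19,19. Stack: [19, 19]
BINARY_OP | → 19 | 19 = 19. Stack: [19]
STORE_FAST r → r=19. Stack: []
LOAD_CONST → push 3. Stack: [3]
LOAD_FAST r → push 19. Stack: [3, 19]
BINARY_OP & → 3 & 19 = 3. Stack: [3]
LOAD_FAST r → push 19. Stack: [3, 19]
BINARY_OP % → 3 % 19 = 3. Stack: [3]
STORE_FAST m → m=3. Stack: []
LOAD_CONST → push 11. Stack: [11]
LOAD_FAST m → push 3. Stack: [11, 3]
BINARY_OP | → 11 | 3 = 11. Stack: [11]
STORE_FAST m → m=11. Stack: []
LOAD_CONST → push 7. Stack: [7]
LOAD_FAST a → push 19. Stack: [7, 19]
BINARY_OP // → 7 // 19 = 0. Stack: [0]
STORE_FAST n → n=0. Stack: []
LOAD_FAST_LOAD_FAST n,n → push 0,0. Stack: [0, 0]
BINARY_OP - → 0 - 0 = 0. Stack: [0]
LOAD_FAST_LOAD_FAST a,a → push 19,19. Stack: [0, 19, 19]
BINARY_OP * → 19 * 19 = 361. Stack: [0, 361]
BINARY_OP * → 0 * 361 = 0. Stack: [0]
STORE_FAST u → u=0. Stack: []
LOAD_CONST → push 9. Stack: [9]
LOAD_FAST m → push 11. Stack: [9, 11]
BINARY_OP + → 9 + 11 = 20. Stack: [20]
STORE_FAST m → m=20. Stack: []
LOAD_FAST a → push 19. Stack: [19]
LOAD_CONST → push 1. Stack: [19, 1]
BINARY_OP << → 19 << 1 = 38. Stack: [38]
LOAD_CONST → push 4. Stack: [38, 4]
BINARY_OP ^ → 38 ^ 4 = 34. Stack: [34]
STORE_FAST x → x=34. Stack: []
LOAD_FAST x → push 34. Stack: [34]
LOAD_CONST → push 2. Stack: [34, 2]
BINARY_OP << → 34 << 2 = 136. Stack: [136]
RETURN_VALUE → return 136.

136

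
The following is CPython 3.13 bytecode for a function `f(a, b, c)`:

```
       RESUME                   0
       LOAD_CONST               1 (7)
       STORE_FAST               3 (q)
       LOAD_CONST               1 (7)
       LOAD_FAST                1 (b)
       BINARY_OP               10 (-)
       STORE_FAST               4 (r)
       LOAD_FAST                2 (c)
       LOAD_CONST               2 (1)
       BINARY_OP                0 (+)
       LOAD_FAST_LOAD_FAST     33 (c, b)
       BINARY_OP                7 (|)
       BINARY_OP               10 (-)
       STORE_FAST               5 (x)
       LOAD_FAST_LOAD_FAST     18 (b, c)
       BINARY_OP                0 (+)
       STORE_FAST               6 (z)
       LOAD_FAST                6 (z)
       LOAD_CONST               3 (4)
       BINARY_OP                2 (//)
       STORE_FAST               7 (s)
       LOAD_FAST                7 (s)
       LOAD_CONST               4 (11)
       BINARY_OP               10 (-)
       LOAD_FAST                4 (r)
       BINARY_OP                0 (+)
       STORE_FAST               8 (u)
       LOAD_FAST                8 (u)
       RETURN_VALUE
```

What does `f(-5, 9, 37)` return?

-2

LOAD_CONST → push 7. Stack: [7]
STORE_FAST q → q=7. Stack: []
LOAD_CONST → push 7. Stack: [7]
LOAD_FAST b → push 9. Stack: [7, 9]
BINARY_OP - → 7 - 9 = -2. Stack: [-2]
STORE_FAST r → r=-2. Stack: []
LOAD_FAST c → push 37. Stack: [37]
LOAD_CONST → push 1. Stack: [37, 1]
BINARY_OP + → 37 + 1 = 38. Stack: [38]
LOAD_FAST_LOAD_FAST c,b → push 37,9. Stack: [38, 37, 9]
BINARY_OP | → 37 | 9 = 45. Stack: [38, 45]
BINARY_OP - → 38 - 45 = -7. Stack: [-7]
STORE_FAST x → x=-7. Stack: []
LOAD_FAST_LOAD_FAST b,c → push 9,37. Stack: [9, 37]
BINARY_OP + → 9 + 37 = 46. Stack: [46]
STORE_FAST z → z=46. Stack: []
LOAD_FAST z → push 46. Stack: [46]
LOAD_CONST → push 4. Stack: [46, 4]
BINARY_OP // → 46 // 4 = 11. Stack: [11]
STORE_FAST s → s=11. Stack: []
LOAD_FAST s → push 11. Stack: [11]
LOAD_CONST → push 11. Stack: [11, 11]
BINARY_OP - → 11 - 11 = 0. Stack: [0]
LOAD_FAST r → push -2. Stack: [0, -2]
BINARY_OP + → 0 + -2 = -2. Stack: [-2]
STORE_FAST u → u=-2. Stack: []
LOAD_FAST u → push -2. Stack: [-2]
RETURN_VALUE → return -2.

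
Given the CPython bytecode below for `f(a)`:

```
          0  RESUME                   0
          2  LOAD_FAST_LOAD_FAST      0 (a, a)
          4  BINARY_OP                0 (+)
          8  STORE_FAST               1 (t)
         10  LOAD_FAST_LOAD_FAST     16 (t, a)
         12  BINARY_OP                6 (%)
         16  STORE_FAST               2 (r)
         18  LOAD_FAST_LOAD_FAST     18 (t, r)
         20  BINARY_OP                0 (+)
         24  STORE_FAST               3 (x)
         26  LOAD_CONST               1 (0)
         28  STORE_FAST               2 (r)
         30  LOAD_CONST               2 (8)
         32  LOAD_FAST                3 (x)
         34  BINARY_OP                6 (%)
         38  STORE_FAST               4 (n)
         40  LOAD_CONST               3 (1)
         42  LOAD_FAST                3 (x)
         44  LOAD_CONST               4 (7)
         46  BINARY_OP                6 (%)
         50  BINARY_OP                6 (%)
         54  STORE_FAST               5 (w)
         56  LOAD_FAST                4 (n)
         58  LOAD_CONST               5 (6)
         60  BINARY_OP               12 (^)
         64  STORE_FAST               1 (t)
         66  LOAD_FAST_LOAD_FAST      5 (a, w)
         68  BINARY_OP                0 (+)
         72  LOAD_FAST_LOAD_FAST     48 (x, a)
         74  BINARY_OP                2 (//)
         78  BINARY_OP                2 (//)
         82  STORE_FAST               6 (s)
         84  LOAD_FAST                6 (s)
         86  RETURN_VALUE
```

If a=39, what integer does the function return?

19

LOAD_FAST_LOAD_FAST a,a → push 39,39. Stack: [39, 39]
BINARY_OP + → 39 + 39 = 78. Stack: [78]
STORE_FAST t → t=78. Stack: []
LOAD_FAST_LOAD_FAST t,a → push 78,39. Stack: [78, 39]
BINARY_OP % → 78 % 39 = 0. Stack: [0]
STORE_FAST r → r=0. Stack: []
LOAD_FAST_LOAD_FAST t,r → push 78,0. Stack: [78, 0]
BINARY_OP + → 78 + 0 = 78. Stack: [78]
STORE_FAST x → x=78. Stack: []
LOAD_CONST → push 0. Stack: [0]
STORE_FAST r → r=0. Stack: []
LOAD_CONST → push 8. Stack: [8]
LOAD_FAST x → push 78. Stack: [8, 78]
BINARY_OP % → 8 % 78 = 8. Stack: [8]
STORE_FAST n → n=8. Stack: []
LOAD_CONST → push 1. Stack: [1]
LOAD_FAST x → push 78. Stack: [1, 78]
LOAD_CONST → push 7. Stack: [1, 78, 7]
BINARY_OP % → 78 % 7 = 1. Stack: [1, 1]
BINARY_OP % → 1 % 1 = 0. Stack: [0]
STORE_FAST w → w=0. Stack: []
LOAD_FAST n → push 8. Stack: [8]
LOAD_CONST → push 6. Stack: [8, 6]
BINARY_OP ^ → 8 ^ 6 = 14. Stack: [14]
STORE_FAST t → t=14. Stack: []
LOAD_FAST_LOAD_FAST a,w → push 39,0. Stack: [39, 0]
BINARY_OP + → 39 + 0 = 39. Stack: [39]
LOAD_FAST_LOAD_FAST x,a → push 78,39. Stack: [39, 78, 39]
BINARY_OP // → 78 // 39 = 2. Stack: [39, 2]
BINARY_OP // → 39 // 2 = 19. Stack: [19]
STORE_FAST s → s=19. Stack: []
LOAD_FAST s → push 19. Stack: [19]
RETURN_VALUE → return 19.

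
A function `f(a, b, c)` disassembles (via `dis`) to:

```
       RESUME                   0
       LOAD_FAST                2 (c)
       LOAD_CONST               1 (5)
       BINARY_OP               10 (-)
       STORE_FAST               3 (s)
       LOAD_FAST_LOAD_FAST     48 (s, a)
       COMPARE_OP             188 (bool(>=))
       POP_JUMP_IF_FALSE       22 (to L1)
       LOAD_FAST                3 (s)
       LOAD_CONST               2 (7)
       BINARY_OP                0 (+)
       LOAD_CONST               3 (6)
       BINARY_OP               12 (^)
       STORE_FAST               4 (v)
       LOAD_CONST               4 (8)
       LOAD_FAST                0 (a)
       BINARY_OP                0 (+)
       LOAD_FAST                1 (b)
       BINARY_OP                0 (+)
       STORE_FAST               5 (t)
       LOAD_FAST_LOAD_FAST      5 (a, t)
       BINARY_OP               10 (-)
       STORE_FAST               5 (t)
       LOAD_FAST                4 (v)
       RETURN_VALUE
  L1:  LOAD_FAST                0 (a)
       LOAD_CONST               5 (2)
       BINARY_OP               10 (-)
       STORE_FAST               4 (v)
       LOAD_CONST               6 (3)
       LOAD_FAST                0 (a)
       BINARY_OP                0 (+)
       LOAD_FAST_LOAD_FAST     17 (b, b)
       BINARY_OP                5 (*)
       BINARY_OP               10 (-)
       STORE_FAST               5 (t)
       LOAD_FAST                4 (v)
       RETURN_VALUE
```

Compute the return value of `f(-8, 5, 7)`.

15

LOAD_FAST c → push 7. Stack: [7]
LOAD_CONST → push 5. Stack: [7, 5]
BINARY_OP - → 7 - 5 = 2. Stack: [2]
STORE_FAST s → s=2. Stack: []
LOAD_FAST_LOAD_FAST s,a → push 2,-8. Stack: [2, -8]
COMPARE_OP bool(>=) → 2 vs -8 = True. Stack: [True]
POP_JUMP_IF_FALSE → pop True; no jump. Stack: []
LOAD_FAST s → push 2. Stack: [2]
LOAD_CONST → push 7. Stack: [2, 7]
BINARY_OP + → 2 + 7 = 9. Stack: [9]
LOAD_CONST → push 6. Stack: [9, 6]
BINARY_OP ^ → 9 ^ 6 = 15. Stack: [15]
STORE_FAST v → v=15. Stack: []
LOAD_CONST → push 8. Stack: [8]
LOAD_FAST a → push -8. Stack: [8, -8]
BINARY_OP + → 8 + -8 = 0. Stack: [0]
LOAD_FAST b → push 5. Stack: [0, 5]
BINARY_OP + → 0 + 5 = 5. Stack: [5]
STORE_FAST t → t=5. Stack: []
LOAD_FAST_LOAD_FAST a,t → push -8,5. Stack: [-8, 5]
BINARY_OP - → -8 - 5 = -13. Stack: [-13]
STORE_FAST t → t=-13. Stack: []
LOAD_FAST v → push 15. Stack: [15]
RETURN_VALUE → return 15.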